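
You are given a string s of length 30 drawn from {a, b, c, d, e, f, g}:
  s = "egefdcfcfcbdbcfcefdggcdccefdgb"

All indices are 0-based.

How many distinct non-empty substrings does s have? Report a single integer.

421

rank→(start, suffix):
  0 → (29, 'b')
  1 → (12, 'bcfcefdggcdccefdgb')
  2 → (10, 'bdbcfcefdggcdccefdgb')
  3 → (9, 'cbdbcfcefdggcdccefdgb')
  4 → (23, 'ccefdgb')
  5 → (21, 'cdccefdgb')
  6 → (24, 'cefdgb')
  7 → (15, 'cefdggcdccefdgb')
  8 → (7, 'cfcbdbcfcefdggcdccefdgb')
  9 → (13, 'cfcefdggcdccefdgb')
  10 → (5, 'cfcfcbdbcfcefdggcdccefdgb')
  11 → (11, 'dbcfcefdggcdccefdgb')
  12 → (22, 'dccefdgb')
  13 → (4, 'dcfcfcbdbcfcefdggcdccefdgb')
  14 → (27, 'dgb')
  15 → (18, 'dggcdccefdgb')
  16 → (2, 'efdcfcfcbdbcfcefdggcdccefdgb')
  17 → (25, 'efdgb')
  18 → (16, 'efdggcdccefdgb')
  19 → (0, 'egefdcfcfcbdbcfcefdggcdccefdgb')
  20 → (8, 'fcbdbcfcefdggcdccefdgb')
  21 → (14, 'fcefdggcdccefdgb')
  22 → (6, 'fcfcbdbcfcefdggcdccefdgb')
  23 → (3, 'fdcfcfcbdbcfcefdggcdccefdgb')
  24 → (26, 'fdgb')
  25 → (17, 'fdggcdccefdgb')
  26 → (28, 'gb')
  27 → (20, 'gcdccefdgb')
  28 → (1, 'gefdcfcfcbdbcfcefdggcdccefdgb')
  29 → (19, 'ggcdccefdgb')

SA = [29, 12, 10, 9, 23, 21, 24, 15, 7, 13, 5, 11, 22, 4, 27, 18, 2, 25, 16, 0, 8, 14, 6, 3, 26, 17, 28, 20, 1, 19]
[i] adj suffixes → lcp
  [1] 29/12 → 1 ('b')
  [2] 12/10 → 1 ('b')
  [3] 10/9 → 0 ('')
  [4] 9/23 → 1 ('c')
  [5] 23/21 → 1 ('c')
  [6] 21/24 → 1 ('c')
  [7] 24/15 → 5 ('cefdg')
  [8] 15/7 → 1 ('c')
  [9] 7/13 → 3 ('cfc')
  [10] 13/5 → 3 ('cfc')
  [11] 5/11 → 0 ('')
  [12] 11/22 → 1 ('d')
  [13] 22/4 → 2 ('dc')
  [14] 4/27 → 1 ('d')
  [15] 27/18 → 2 ('dg')
  [16] 18/2 → 0 ('')
  [17] 2/25 → 3 ('efd')
  [18] 25/16 → 4 ('efdg')
  [19] 16/0 → 1 ('e')
  [20] 0/8 → 0 ('')
  [21] 8/14 → 2 ('fc')
  [22] 14/6 → 2 ('fc')
  [23] 6/3 → 1 ('f')
  [24] 3/26 → 2 ('fd')
  [25] 26/17 → 3 ('fdg')
  [26] 17/28 → 0 ('')
  [27] 28/20 → 1 ('g')
  [28] 20/1 → 1 ('g')
  [29] 1/19 → 1 ('g')

n(n+1)/2 = 30·31/2 = 465
Σ LCP = 0 + 1 + 1 + 0 + 1 + 1 + 1 + 5 + 1 + 3 + 3 + 0 + 1 + 2 + 1 + 2 + 0 + 3 + 4 + 1 + 0 + 2 + 2 + 1 + 2 + 3 + 0 + 1 + 1 + 1 = 44
distinct = 465 − 44 = 421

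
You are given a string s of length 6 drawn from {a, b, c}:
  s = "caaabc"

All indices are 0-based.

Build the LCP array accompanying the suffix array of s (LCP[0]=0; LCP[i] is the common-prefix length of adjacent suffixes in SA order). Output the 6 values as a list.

rank | idx | suffix
   0 |   1 | aaabc
   1 |   2 | aabc
   2 |   3 | abc
   3 |   4 | bc
   4 |   5 | c
   5 |   0 | caaabc

SA = [1, 2, 3, 4, 5, 0]
[i] adj suffixes → lcp
  [1] 1/2 → 2 ('aa')
  [2] 2/3 → 1 ('a')
  [3] 3/4 → 0 ('')
  [4] 4/5 → 0 ('')
  [5] 5/0 → 1 ('c')

[0, 2, 1, 0, 0, 1]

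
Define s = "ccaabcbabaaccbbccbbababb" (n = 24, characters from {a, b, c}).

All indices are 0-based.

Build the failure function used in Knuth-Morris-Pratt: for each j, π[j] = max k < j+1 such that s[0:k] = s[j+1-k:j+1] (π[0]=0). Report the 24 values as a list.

π[0] = 0
j=1 s[j]='c': π[1]=1 (border 'c')
j=2 s[j]='a': k: 1→0; π[2]=0 (border '')
j=3 s[j]='a': π[3]=0 (border '')
j=4 s[j]='b': π[4]=0 (border '')
j=5 s[j]='c': π[5]=1 (border 'c')
j=6 s[j]='b': k: 1→0; π[6]=0 (border '')
j=7 s[j]='a': π[7]=0 (border '')
j=8 s[j]='b': π[8]=0 (border '')
j=9 s[j]='a': π[9]=0 (border '')
j=10 s[j]='a': π[10]=0 (border '')
j=11 s[j]='c': π[11]=1 (border 'c')
j=12 s[j]='c': π[12]=2 (border 'cc')
j=13 s[j]='b': k: 2→1→0; π[13]=0 (border '')
j=14 s[j]='b': π[14]=0 (border '')
j=15 s[j]='c': π[15]=1 (border 'c')
j=16 s[j]='c': π[16]=2 (border 'cc')
j=17 s[j]='b': k: 2→1→0; π[17]=0 (border '')
j=18 s[j]='b': π[18]=0 (border '')
j=19 s[j]='a': π[19]=0 (border '')
j=20 s[j]='b': π[20]=0 (border '')
j=21 s[j]='a': π[21]=0 (border '')
j=22 s[j]='b': π[22]=0 (border '')
j=23 s[j]='b': π[23]=0 (border '')

[0, 1, 0, 0, 0, 1, 0, 0, 0, 0, 0, 1, 2, 0, 0, 1, 2, 0, 0, 0, 0, 0, 0, 0]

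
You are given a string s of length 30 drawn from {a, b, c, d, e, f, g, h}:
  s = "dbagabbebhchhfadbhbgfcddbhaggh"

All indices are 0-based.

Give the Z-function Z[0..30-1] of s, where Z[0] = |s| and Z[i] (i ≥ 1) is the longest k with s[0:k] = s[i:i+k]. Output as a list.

[30, 0, 0, 0, 0, 0, 0, 0, 0, 0, 0, 0, 0, 0, 0, 2, 0, 0, 0, 0, 0, 0, 1, 2, 0, 0, 0, 0, 0, 0]

Z[0]=30
i=1: outside box; Z[1]=0
i=2: outside box; Z[2]=0
i=3: outside box; Z[3]=0
i=4: outside box; Z[4]=0
i=5: outside box; Z[5]=0
i=6: outside box; Z[6]=0
i=7: outside box; Z[7]=0
i=8: outside box; Z[8]=0
i=9: outside box; Z[9]=0
i=10: outside box; Z[10]=0
i=11: outside box; Z[11]=0
i=12: outside box; Z[12]=0
i=13: outside box; Z[13]=0
i=14: outside box; Z[14]=0
i=15: outside box; Z[15]=2 extend→box=[15,17)
i=16: min(r-i=1, Z[1]=0)=0; Z[16]=0
i=17: outside box; Z[17]=0
i=18: outside box; Z[18]=0
i=19: outside box; Z[19]=0
i=20: outside box; Z[20]=0
i=21: outside box; Z[21]=0
i=22: outside box; Z[22]=1 extend→box=[22,23)
i=23: outside box; Z[23]=2 extend→box=[23,25)
i=24: min(r-i=1, Z[1]=0)=0; Z[24]=0
i=25: outside box; Z[25]=0
i=26: outside box; Z[26]=0
i=27: outside box; Z[27]=0
i=28: outside box; Z[28]=0
i=29: outside box; Z[29]=0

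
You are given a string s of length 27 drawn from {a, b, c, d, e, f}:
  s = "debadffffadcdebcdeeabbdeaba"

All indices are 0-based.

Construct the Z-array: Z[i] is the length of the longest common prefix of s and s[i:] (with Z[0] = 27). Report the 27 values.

Z[0]=27
i=1: i≥r, start 0; Z[1]=0
i=2: i≥r, start 0; Z[2]=0
i=3: i≥r, start 0; Z[3]=0
i=4: i≥r, start 0; Z[4]=1 grow→box=[4,5)
i=5: i≥r, start 0; Z[5]=0
i=6: i≥r, start 0; Z[6]=0
i=7: i≥r, start 0; Z[7]=0
i=8: i≥r, start 0; Z[8]=0
i=9: i≥r, start 0; Z[9]=0
i=10: i≥r, start 0; Z[10]=1 grow→box=[10,11)
i=11: i≥r, start 0; Z[11]=0
i=12: i≥r, start 0; Z[12]=3 grow→box=[12,15)
i=13: min(r-i=2, Z[1]=0)=0; Z[13]=0
i=14: min(r-i=1, Z[2]=0)=0; Z[14]=0
i=15: i≥r, start 0; Z[15]=0
i=16: i≥r, start 0; Z[16]=2 grow→box=[16,18)
i=17: min(r-i=1, Z[1]=0)=0; Z[17]=0
i=18: i≥r, start 0; Z[18]=0
i=19: i≥r, start 0; Z[19]=0
i=20: i≥r, start 0; Z[20]=0
i=21: i≥r, start 0; Z[21]=0
i=22: i≥r, start 0; Z[22]=2 grow→box=[22,24)
i=23: min(r-i=1, Z[1]=0)=0; Z[23]=0
i=24: i≥r, start 0; Z[24]=0
i=25: i≥r, start 0; Z[25]=0
i=26: i≥r, start 0; Z[26]=0

[27, 0, 0, 0, 1, 0, 0, 0, 0, 0, 1, 0, 3, 0, 0, 0, 2, 0, 0, 0, 0, 0, 2, 0, 0, 0, 0]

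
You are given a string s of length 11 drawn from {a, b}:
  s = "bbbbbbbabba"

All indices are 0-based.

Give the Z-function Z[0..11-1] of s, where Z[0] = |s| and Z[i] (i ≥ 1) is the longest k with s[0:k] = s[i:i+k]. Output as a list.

Z[0]=11
i=1: outside box; Z[1]=6 scan→box=[1,7)
i=2: min(r-i=5, Z[1]=6)=5; Z[2]=5
i=3: min(r-i=4, Z[2]=5)=4; Z[3]=4
i=4: min(r-i=3, Z[3]=4)=3; Z[4]=3
i=5: min(r-i=2, Z[4]=3)=2; Z[5]=2
i=6: min(r-i=1, Z[5]=2)=1; Z[6]=1
i=7: outside box; Z[7]=0
i=8: outside box; Z[8]=2 scan→box=[8,10)
i=9: min(r-i=1, Z[1]=6)=1; Z[9]=1
i=10: outside box; Z[10]=0

[11, 6, 5, 4, 3, 2, 1, 0, 2, 1, 0]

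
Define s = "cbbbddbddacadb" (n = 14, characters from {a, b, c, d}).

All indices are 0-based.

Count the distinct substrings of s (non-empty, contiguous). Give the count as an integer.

sorted suffixes:
  #0 SA[0]=9  'acadb'
  #1 SA[1]=11  'adb'
  #2 SA[2]=13  'b'
  #3 SA[3]=1  'bbbddbddacadb'
  #4 SA[4]=2  'bbddbddacadb'
  #5 SA[5]=6  'bddacadb'
  #6 SA[6]=3  'bddbddacadb'
  #7 SA[7]=10  'cadb'
  #8 SA[8]=0  'cbbbddbddacadb'
  #9 SA[9]=8  'dacadb'
  #10 SA[10]=12  'db'
  #11 SA[11]=5  'dbddacadb'
  #12 SA[12]=7  'ddacadb'
  #13 SA[13]=4  'ddbddacadb'

SA = [9, 11, 13, 1, 2, 6, 3, 10, 0, 8, 12, 5, 7, 4]
i: (SA[i-1],SA[i]) lcp shared
  1: (9,11) 1 'a'
  2: (11,13) 0 ''
  3: (13,1) 1 'b'
  4: (1,2) 2 'bb'
  5: (2,6) 1 'b'
  6: (6,3) 3 'bdd'
  7: (3,10) 0 ''
  8: (10,0) 1 'c'
  9: (0,8) 0 ''
  10: (8,12) 1 'd'
  11: (12,5) 2 'db'
  12: (5,7) 1 'd'
  13: (7,4) 2 'dd'

n(n+1)/2 = 14·15/2 = 105
Σ LCP = 0 + 1 + 0 + 1 + 2 + 1 + 3 + 0 + 1 + 0 + 1 + 2 + 1 + 2 = 15
distinct = 105 − 15 = 90

90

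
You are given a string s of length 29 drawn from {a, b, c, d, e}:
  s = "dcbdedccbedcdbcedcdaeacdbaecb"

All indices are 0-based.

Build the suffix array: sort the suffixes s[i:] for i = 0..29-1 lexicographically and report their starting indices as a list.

sorted suffixes:
  #0 SA[0]=21  'acdbaecb'
  #1 SA[1]=19  'aeacdbaecb'
  #2 SA[2]=25  'aecb'
  #3 SA[3]=28  'b'
  #4 SA[4]=24  'baecb'
  #5 SA[5]=13  'bcedcdaeacdbaecb'
  #6 SA[6]=2  'bdedccbedcdbcedcdaeacdbaecb'
  #7 SA[7]=8  'bedcdbcedcdaeacdbaecb'
  #8 SA[8]=27  'cb'
  #9 SA[9]=1  'cbdedccbedcdbcedcdaeacdbaecb'
  #10 SA[10]=7  'cbedcdbcedcdaeacdbaecb'
  #11 SA[11]=6  'ccbedcdbcedcdaeacdbaecb'
  #12 SA[12]=17  'cdaeacdbaecb'
  #13 SA[13]=22  'cdbaecb'
  #14 SA[14]=11  'cdbcedcdaeacdbaecb'
  #15 SA[15]=14  'cedcdaeacdbaecb'
  #16 SA[16]=18  'daeacdbaecb'
  #17 SA[17]=23  'dbaecb'
  #18 SA[18]=12  'dbcedcdaeacdbaecb'
  #19 SA[19]=0  'dcbdedccbedcdbcedcdaeacdbaecb'
  #20 SA[20]=5  'dccbedcdbcedcdaeacdbaecb'
  #21 SA[21]=16  'dcdaeacdbaecb'
  #22 SA[22]=10  'dcdbcedcdaeacdbaecb'
  #23 SA[23]=3  'dedccbedcdbcedcdaeacdbaecb'
  #24 SA[24]=20  'eacdbaecb'
  #25 SA[25]=26  'ecb'
  #26 SA[26]=4  'edccbedcdbcedcdaeacdbaecb'
  #27 SA[27]=15  'edcdaeacdbaecb'
  #28 SA[28]=9  'edcdbcedcdaeacdbaecb'

[21, 19, 25, 28, 24, 13, 2, 8, 27, 1, 7, 6, 17, 22, 11, 14, 18, 23, 12, 0, 5, 16, 10, 3, 20, 26, 4, 15, 9]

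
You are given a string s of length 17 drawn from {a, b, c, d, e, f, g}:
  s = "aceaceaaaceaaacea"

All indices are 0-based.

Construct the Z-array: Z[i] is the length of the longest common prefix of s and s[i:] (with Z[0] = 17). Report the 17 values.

Z[0]=17
i=1: i≥r, start 0; Z[1]=0
i=2: i≥r, start 0; Z[2]=0
i=3: i≥r, start 0; Z[3]=4 extend→box=[3,7)
i=4: min(r-i=3, Z[1]=0)=0; Z[4]=0
i=5: min(r-i=2, Z[2]=0)=0; Z[5]=0
i=6: min(r-i=1, Z[3]=4)=1; Z[6]=1
i=7: i≥r, start 0; Z[7]=1 extend→box=[7,8)
i=8: i≥r, start 0; Z[8]=4 extend→box=[8,12)
i=9: min(r-i=3, Z[1]=0)=0; Z[9]=0
i=10: min(r-i=2, Z[2]=0)=0; Z[10]=0
i=11: min(r-i=1, Z[3]=4)=1; Z[11]=1
i=12: i≥r, start 0; Z[12]=1 extend→box=[12,13)
i=13: i≥r, start 0; Z[13]=4 extend→box=[13,17)
i=14: min(r-i=3, Z[1]=0)=0; Z[14]=0
i=15: min(r-i=2, Z[2]=0)=0; Z[15]=0
i=16: min(r-i=1, Z[3]=4)=1; Z[16]=1

[17, 0, 0, 4, 0, 0, 1, 1, 4, 0, 0, 1, 1, 4, 0, 0, 1]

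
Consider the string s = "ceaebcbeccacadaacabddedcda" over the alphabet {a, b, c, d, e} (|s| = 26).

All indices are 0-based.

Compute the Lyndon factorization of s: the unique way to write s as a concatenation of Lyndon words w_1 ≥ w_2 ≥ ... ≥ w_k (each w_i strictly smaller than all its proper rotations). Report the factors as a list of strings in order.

["ce", "aebcbecc", "acad", "aacabddedcd", "a"]

emit factor 1: 'ce' (i=0, period=2)
emit factor 2: 'aebcbecc' (i=2, period=8)
emit factor 3: 'acad' (i=10, period=4)
emit factor 4: 'aacabddedcd' (i=14, period=11)
emit factor 5: 'a' (i=25, period=1)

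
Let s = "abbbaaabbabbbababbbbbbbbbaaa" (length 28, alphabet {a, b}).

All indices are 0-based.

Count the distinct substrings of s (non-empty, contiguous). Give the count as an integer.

sorted suffixes:
  #0 SA[0]=27  'a'
  #1 SA[1]=26  'aa'
  #2 SA[2]=25  'aaa'
  #3 SA[3]=4  'aaabbabbbababbbbbbbbbaaa'
  #4 SA[4]=5  'aabbabbbababbbbbbbbbaaa'
  #5 SA[5]=13  'ababbbbbbbbbaaa'
  #6 SA[6]=6  'abbabbbababbbbbbbbbaaa'
  #7 SA[7]=0  'abbbaaabbabbbababbbbbbbbbaaa'
  #8 SA[8]=9  'abbbababbbbbbbbbaaa'
  #9 SA[9]=15  'abbbbbbbbbaaa'
  #10 SA[10]=24  'baaa'
  #11 SA[11]=3  'baaabbabbbababbbbbbbbbaaa'
  #12 SA[12]=12  'bababbbbbbbbbaaa'
  #13 SA[13]=8  'babbbababbbbbbbbbaaa'
  #14 SA[14]=14  'babbbbbbbbbaaa'
  #15 SA[15]=23  'bbaaa'
  #16 SA[16]=2  'bbaaabbabbbababbbbbbbbbaaa'
  #17 SA[17]=11  'bbababbbbbbbbbaaa'
  #18 SA[18]=7  'bbabbbababbbbbbbbbaaa'
  #19 SA[19]=22  'bbbaaa'
  #20 SA[20]=1  'bbbaaabbabbbababbbbbbbbbaaa'
  #21 SA[21]=10  'bbbababbbbbbbbbaaa'
  #22 SA[22]=21  'bbbbaaa'
  #23 SA[23]=20  'bbbbbaaa'
  #24 SA[24]=19  'bbbbbbaaa'
  #25 SA[25]=18  'bbbbbbbaaa'
  #26 SA[26]=17  'bbbbbbbbaaa'
  #27 SA[27]=16  'bbbbbbbbbaaa'

SA = [27, 26, 25, 4, 5, 13, 6, 0, 9, 15, 24, 3, 12, 8, 14, 23, 2, 11, 7, 22, 1, 10, 21, 20, 19, 18, 17, 16]
rank  pair      lcp
   1  s[27:],s[26:]  1  'a'
   2  s[26:],s[25:]  2  'aa'
   3  s[25:],s[4:]  3  'aaa'
   4  s[4:],s[5:]  2  'aa'
   5  s[5:],s[13:]  1  'a'
   6  s[13:],s[6:]  2  'ab'
   7  s[6:],s[0:]  3  'abb'
   8  s[0:],s[9:]  5  'abbba'
   9  s[9:],s[15:]  4  'abbb'
  10  s[15:],s[24:]  0  ''
  11  s[24:],s[3:]  4  'baaa'
  12  s[3:],s[12:]  2  'ba'
  13  s[12:],s[8:]  3  'bab'
  14  s[8:],s[14:]  5  'babbb'
  15  s[14:],s[23:]  1  'b'
  16  s[23:],s[2:]  5  'bbaaa'
  17  s[2:],s[11:]  3  'bba'
  18  s[11:],s[7:]  4  'bbab'
  19  s[7:],s[22:]  2  'bb'
  20  s[22:],s[1:]  6  'bbbaaa'
  21  s[1:],s[10:]  4  'bbba'
  22  s[10:],s[21:]  3  'bbb'
  23  s[21:],s[20:]  4  'bbbb'
  24  s[20:],s[19:]  5  'bbbbb'
  25  s[19:],s[18:]  6  'bbbbbb'
  26  s[18:],s[17:]  7  'bbbbbbb'
  27  s[17:],s[16:]  8  'bbbbbbbb'

n(n+1)/2 = 28·29/2 = 406
Σ LCP = 0 + 1 + 2 + 3 + 2 + 1 + 2 + 3 + 5 + 4 + 0 + 4 + 2 + 3 + 5 + 1 + 5 + 3 + 4 + 2 + 6 + 4 + 3 + 4 + 5 + 6 + 7 + 8 = 95
distinct = 406 − 95 = 311

311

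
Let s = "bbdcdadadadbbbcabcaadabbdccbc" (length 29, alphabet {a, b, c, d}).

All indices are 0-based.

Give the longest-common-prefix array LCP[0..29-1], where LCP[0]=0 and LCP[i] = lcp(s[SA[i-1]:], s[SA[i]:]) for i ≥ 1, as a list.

[0, 1, 2, 1, 3, 4, 2, 0, 2, 2, 4, 1, 2, 3, 1, 3, 0, 1, 2, 1, 1, 1, 0, 2, 5, 3, 1, 1, 2]

sorted suffixes:
  #0 SA[0]=18  'aadabbdccbc'
  #1 SA[1]=21  'abbdccbc'
  #2 SA[2]=15  'abcaadabbdccbc'
  #3 SA[3]=19  'adabbdccbc'
  #4 SA[4]=5  'adadadbbbcabcaadabbdccbc'
  #5 SA[5]=7  'adadbbbcabcaadabbdccbc'
  #6 SA[6]=9  'adbbbcabcaadabbdccbc'
  #7 SA[7]=11  'bbbcabcaadabbdccbc'
  #8 SA[8]=12  'bbcabcaadabbdccbc'
  #9 SA[9]=22  'bbdccbc'
  #10 SA[10]=0  'bbdcdadadadbbbcabcaadabbdccbc'
  #11 SA[11]=27  'bc'
  #12 SA[12]=16  'bcaadabbdccbc'
  #13 SA[13]=13  'bcabcaadabbdccbc'
  #14 SA[14]=23  'bdccbc'
  #15 SA[15]=1  'bdcdadadadbbbcabcaadabbdccbc'
  #16 SA[16]=28  'c'
  #17 SA[17]=17  'caadabbdccbc'
  #18 SA[18]=14  'cabcaadabbdccbc'
  #19 SA[19]=26  'cbc'
  #20 SA[20]=25  'ccbc'
  #21 SA[21]=3  'cdadadadbbbcabcaadabbdccbc'
  #22 SA[22]=20  'dabbdccbc'
  #23 SA[23]=4  'dadadadbbbcabcaadabbdccbc'
  #24 SA[24]=6  'dadadbbbcabcaadabbdccbc'
  #25 SA[25]=8  'dadbbbcabcaadabbdccbc'
  #26 SA[26]=10  'dbbbcabcaadabbdccbc'
  #27 SA[27]=24  'dccbc'
  #28 SA[28]=2  'dcdadadadbbbcabcaadabbdccbc'

SA = [18, 21, 15, 19, 5, 7, 9, 11, 12, 22, 0, 27, 16, 13, 23, 1, 28, 17, 14, 26, 25, 3, 20, 4, 6, 8, 10, 24, 2]
[i] adj suffixes → lcp
  [1] 18/21 → 1 ('a')
  [2] 21/15 → 2 ('ab')
  [3] 15/19 → 1 ('a')
  [4] 19/5 → 3 ('ada')
  [5] 5/7 → 4 ('adad')
  [6] 7/9 → 2 ('ad')
  [7] 9/11 → 0 ('')
  [8] 11/12 → 2 ('bb')
  [9] 12/22 → 2 ('bb')
  [10] 22/0 → 4 ('bbdc')
  [11] 0/27 → 1 ('b')
  [12] 27/16 → 2 ('bc')
  [13] 16/13 → 3 ('bca')
  [14] 13/23 → 1 ('b')
  [15] 23/1 → 3 ('bdc')
  [16] 1/28 → 0 ('')
  [17] 28/17 → 1 ('c')
  [18] 17/14 → 2 ('ca')
  [19] 14/26 → 1 ('c')
  [20] 26/25 → 1 ('c')
  [21] 25/3 → 1 ('c')
  [22] 3/20 → 0 ('')
  [23] 20/4 → 2 ('da')
  [24] 4/6 → 5 ('dadad')
  [25] 6/8 → 3 ('dad')
  [26] 8/10 → 1 ('d')
  [27] 10/24 → 1 ('d')
  [28] 24/2 → 2 ('dc')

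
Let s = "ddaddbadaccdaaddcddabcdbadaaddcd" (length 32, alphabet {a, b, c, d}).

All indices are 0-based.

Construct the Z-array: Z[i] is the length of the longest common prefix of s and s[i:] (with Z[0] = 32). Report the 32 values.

Z[0]=32
i=1: i≥r, start 0; Z[1]=1 grow→box=[1,2)
i=2: i≥r, start 0; Z[2]=0
i=3: i≥r, start 0; Z[3]=2 grow→box=[3,5)
i=4: min(r-i=1, Z[1]=1)=1; Z[4]=1
i=5: i≥r, start 0; Z[5]=0
i=6: i≥r, start 0; Z[6]=0
i=7: i≥r, start 0; Z[7]=1 grow→box=[7,8)
i=8: i≥r, start 0; Z[8]=0
i=9: i≥r, start 0; Z[9]=0
i=10: i≥r, start 0; Z[10]=0
i=11: i≥r, start 0; Z[11]=1 grow→box=[11,12)
i=12: i≥r, start 0; Z[12]=0
i=13: i≥r, start 0; Z[13]=0
i=14: i≥r, start 0; Z[14]=2 grow→box=[14,16)
i=15: min(r-i=1, Z[1]=1)=1; Z[15]=1
i=16: i≥r, start 0; Z[16]=0
i=17: i≥r, start 0; Z[17]=3 grow→box=[17,20)
i=18: min(r-i=2, Z[1]=1)=1; Z[18]=1
i=19: min(r-i=1, Z[2]=0)=0; Z[19]=0
i=20: i≥r, start 0; Z[20]=0
i=21: i≥r, start 0; Z[21]=0
i=22: i≥r, start 0; Z[22]=1 grow→box=[22,23)
i=23: i≥r, start 0; Z[23]=0
i=24: i≥r, start 0; Z[24]=0
i=25: i≥r, start 0; Z[25]=1 grow→box=[25,26)
i=26: i≥r, start 0; Z[26]=0
i=27: i≥r, start 0; Z[27]=0
i=28: i≥r, start 0; Z[28]=2 grow→box=[28,30)
i=29: min(r-i=1, Z[1]=1)=1; Z[29]=1
i=30: i≥r, start 0; Z[30]=0
i=31: i≥r, start 0; Z[31]=1 grow→box=[31,32)

[32, 1, 0, 2, 1, 0, 0, 1, 0, 0, 0, 1, 0, 0, 2, 1, 0, 3, 1, 0, 0, 0, 1, 0, 0, 1, 0, 0, 2, 1, 0, 1]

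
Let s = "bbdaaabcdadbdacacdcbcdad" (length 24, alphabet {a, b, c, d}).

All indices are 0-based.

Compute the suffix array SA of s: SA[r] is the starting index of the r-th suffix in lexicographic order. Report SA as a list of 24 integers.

rank | idx | suffix
   0 |   3 | aaabcdadbdacacdcbcdad
   1 |   4 | aabcdadbdacacdcbcdad
   2 |   5 | abcdadbdacacdcbcdad
   3 |  13 | acacdcbcdad
   4 |  15 | acdcbcdad
   5 |  22 | ad
   6 |   9 | adbdacacdcbcdad
   7 |   0 | bbdaaabcdadbdacacdcbcdad
   8 |  19 | bcdad
   9 |   6 | bcdadbdacacdcbcdad
  10 |   1 | bdaaabcdadbdacacdcbcdad
  11 |  11 | bdacacdcbcdad
  12 |  14 | cacdcbcdad
  13 |  18 | cbcdad
  14 |  20 | cdad
  15 |   7 | cdadbdacacdcbcdad
  16 |  16 | cdcbcdad
  17 |  23 | d
  18 |   2 | daaabcdadbdacacdcbcdad
  19 |  12 | dacacdcbcdad
  20 |  21 | dad
  21 |   8 | dadbdacacdcbcdad
  22 |  10 | dbdacacdcbcdad
  23 |  17 | dcbcdad

[3, 4, 5, 13, 15, 22, 9, 0, 19, 6, 1, 11, 14, 18, 20, 7, 16, 23, 2, 12, 21, 8, 10, 17]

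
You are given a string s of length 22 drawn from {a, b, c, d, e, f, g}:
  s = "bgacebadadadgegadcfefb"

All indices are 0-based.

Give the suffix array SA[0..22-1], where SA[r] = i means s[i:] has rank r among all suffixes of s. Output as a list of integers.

rank→(start, suffix):
  0 → (2, 'acebadadadgegadcfefb')
  1 → (6, 'adadadgegadcfefb')
  2 → (8, 'adadgegadcfefb')
  3 → (15, 'adcfefb')
  4 → (10, 'adgegadcfefb')
  5 → (21, 'b')
  6 → (5, 'badadadgegadcfefb')
  7 → (0, 'bgacebadadadgegadcfefb')
  8 → (3, 'cebadadadgegadcfefb')
  9 → (17, 'cfefb')
  10 → (7, 'dadadgegadcfefb')
  11 → (9, 'dadgegadcfefb')
  12 → (16, 'dcfefb')
  13 → (11, 'dgegadcfefb')
  14 → (4, 'ebadadadgegadcfefb')
  15 → (19, 'efb')
  16 → (13, 'egadcfefb')
  17 → (20, 'fb')
  18 → (18, 'fefb')
  19 → (1, 'gacebadadadgegadcfefb')
  20 → (14, 'gadcfefb')
  21 → (12, 'gegadcfefb')

[2, 6, 8, 15, 10, 21, 5, 0, 3, 17, 7, 9, 16, 11, 4, 19, 13, 20, 18, 1, 14, 12]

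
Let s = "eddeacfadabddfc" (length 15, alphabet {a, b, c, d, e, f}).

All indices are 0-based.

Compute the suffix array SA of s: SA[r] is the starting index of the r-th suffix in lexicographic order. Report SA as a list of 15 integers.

rank | idx | suffix
   0 |   9 | abddfc
   1 |   4 | acfadabddfc
   2 |   7 | adabddfc
   3 |  10 | bddfc
   4 |  14 | c
   5 |   5 | cfadabddfc
   6 |   8 | dabddfc
   7 |   1 | ddeacfadabddfc
   8 |  11 | ddfc
   9 |   2 | deacfadabddfc
  10 |  12 | dfc
  11 |   3 | eacfadabddfc
  12 |   0 | eddeacfadabddfc
  13 |   6 | fadabddfc
  14 |  13 | fc

[9, 4, 7, 10, 14, 5, 8, 1, 11, 2, 12, 3, 0, 6, 13]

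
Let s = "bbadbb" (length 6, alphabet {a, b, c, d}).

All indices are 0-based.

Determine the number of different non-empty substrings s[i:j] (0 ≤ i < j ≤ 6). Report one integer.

17

rank | idx | suffix
   0 |   2 | adbb
   1 |   5 | b
   2 |   1 | badbb
   3 |   4 | bb
   4 |   0 | bbadbb
   5 |   3 | dbb

SA = [2, 5, 1, 4, 0, 3]
[i] adj suffixes → lcp
  [1] 2/5 → 0 ('')
  [2] 5/1 → 1 ('b')
  [3] 1/4 → 1 ('b')
  [4] 4/0 → 2 ('bb')
  [5] 0/3 → 0 ('')

n(n+1)/2 = 6·7/2 = 21
Σ LCP = 0 + 0 + 1 + 1 + 2 + 0 = 4
distinct = 21 − 4 = 17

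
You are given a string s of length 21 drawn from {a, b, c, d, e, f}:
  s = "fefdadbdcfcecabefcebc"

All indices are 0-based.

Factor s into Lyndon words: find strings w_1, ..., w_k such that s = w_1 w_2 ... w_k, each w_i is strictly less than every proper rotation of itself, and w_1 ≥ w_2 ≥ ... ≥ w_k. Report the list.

["f", "ef", "d", "adbdcfcec", "abefcebc"]

emit factor 1: 'f' (i=0, period=1)
emit factor 2: 'ef' (i=1, period=2)
emit factor 3: 'd' (i=3, period=1)
emit factor 4: 'adbdcfcec' (i=4, period=9)
emit factor 5: 'abefcebc' (i=13, period=8)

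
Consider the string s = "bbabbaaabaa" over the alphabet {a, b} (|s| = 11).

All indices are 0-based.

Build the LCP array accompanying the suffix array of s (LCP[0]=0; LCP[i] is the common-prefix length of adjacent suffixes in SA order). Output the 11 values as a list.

rank→(start, suffix):
  0 → (10, 'a')
  1 → (9, 'aa')
  2 → (5, 'aaabaa')
  3 → (6, 'aabaa')
  4 → (7, 'abaa')
  5 → (2, 'abbaaabaa')
  6 → (8, 'baa')
  7 → (4, 'baaabaa')
  8 → (1, 'babbaaabaa')
  9 → (3, 'bbaaabaa')
  10 → (0, 'bbabbaaabaa')

SA = [10, 9, 5, 6, 7, 2, 8, 4, 1, 3, 0]
i: (SA[i-1],SA[i]) lcp shared
  1: (10,9) 1 'a'
  2: (9,5) 2 'aa'
  3: (5,6) 2 'aa'
  4: (6,7) 1 'a'
  5: (7,2) 2 'ab'
  6: (2,8) 0 ''
  7: (8,4) 3 'baa'
  8: (4,1) 2 'ba'
  9: (1,3) 1 'b'
  10: (3,0) 3 'bba'

[0, 1, 2, 2, 1, 2, 0, 3, 2, 1, 3]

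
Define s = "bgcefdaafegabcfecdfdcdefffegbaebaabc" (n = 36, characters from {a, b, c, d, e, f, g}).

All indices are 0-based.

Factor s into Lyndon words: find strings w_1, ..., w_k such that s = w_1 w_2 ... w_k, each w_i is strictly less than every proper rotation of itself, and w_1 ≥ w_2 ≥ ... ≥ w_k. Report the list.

["bgcefd", "aafegabcfecdfdcdefffegbaeb", "aabc"]

emit factor 1: 'bgcefd' (i=0, period=6)
emit factor 2: 'aafegabcfecdfdcdefffegbaeb' (i=6, period=26)
emit factor 3: 'aabc' (i=32, period=4)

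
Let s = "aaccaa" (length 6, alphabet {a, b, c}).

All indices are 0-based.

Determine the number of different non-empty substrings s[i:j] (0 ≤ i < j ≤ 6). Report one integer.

16

rank→(start, suffix):
  0 → (5, 'a')
  1 → (4, 'aa')
  2 → (0, 'aaccaa')
  3 → (1, 'accaa')
  4 → (3, 'caa')
  5 → (2, 'ccaa')

SA = [5, 4, 0, 1, 3, 2]
rank  pair      lcp
   1  s[5:],s[4:]  1  'a'
   2  s[4:],s[0:]  2  'aa'
   3  s[0:],s[1:]  1  'a'
   4  s[1:],s[3:]  0  ''
   5  s[3:],s[2:]  1  'c'

n(n+1)/2 = 6·7/2 = 21
Σ LCP = 0 + 1 + 2 + 1 + 0 + 1 = 5
distinct = 21 − 5 = 16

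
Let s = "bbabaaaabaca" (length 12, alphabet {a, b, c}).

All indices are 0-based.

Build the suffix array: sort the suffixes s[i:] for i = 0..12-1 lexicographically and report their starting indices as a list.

[11, 4, 5, 6, 2, 7, 9, 3, 1, 8, 0, 10]

rank→(start, suffix):
  0 → (11, 'a')
  1 → (4, 'aaaabaca')
  2 → (5, 'aaabaca')
  3 → (6, 'aabaca')
  4 → (2, 'abaaaabaca')
  5 → (7, 'abaca')
  6 → (9, 'aca')
  7 → (3, 'baaaabaca')
  8 → (1, 'babaaaabaca')
  9 → (8, 'baca')
  10 → (0, 'bbabaaaabaca')
  11 → (10, 'ca')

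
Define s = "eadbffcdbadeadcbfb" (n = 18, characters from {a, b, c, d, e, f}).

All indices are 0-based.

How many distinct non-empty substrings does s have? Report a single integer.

rank→(start, suffix):
  0 → (1, 'adbffcdbadeadcbfb')
  1 → (12, 'adcbfb')
  2 → (9, 'adeadcbfb')
  3 → (17, 'b')
  4 → (8, 'badeadcbfb')
  5 → (15, 'bfb')
  6 → (3, 'bffcdbadeadcbfb')
  7 → (14, 'cbfb')
  8 → (6, 'cdbadeadcbfb')
  9 → (7, 'dbadeadcbfb')
  10 → (2, 'dbffcdbadeadcbfb')
  11 → (13, 'dcbfb')
  12 → (10, 'deadcbfb')
  13 → (0, 'eadbffcdbadeadcbfb')
  14 → (11, 'eadcbfb')
  15 → (16, 'fb')
  16 → (5, 'fcdbadeadcbfb')
  17 → (4, 'ffcdbadeadcbfb')

SA = [1, 12, 9, 17, 8, 15, 3, 14, 6, 7, 2, 13, 10, 0, 11, 16, 5, 4]
i: (SA[i-1],SA[i]) lcp shared
  1: (1,12) 2 'ad'
  2: (12,9) 2 'ad'
  3: (9,17) 0 ''
  4: (17,8) 1 'b'
  5: (8,15) 1 'b'
  6: (15,3) 2 'bf'
  7: (3,14) 0 ''
  8: (14,6) 1 'c'
  9: (6,7) 0 ''
  10: (7,2) 2 'db'
  11: (2,13) 1 'd'
  12: (13,10) 1 'd'
  13: (10,0) 0 ''
  14: (0,11) 3 'ead'
  15: (11,16) 0 ''
  16: (16,5) 1 'f'
  17: (5,4) 1 'f'

n(n+1)/2 = 18·19/2 = 171
Σ LCP = 0 + 2 + 2 + 0 + 1 + 1 + 2 + 0 + 1 + 0 + 2 + 1 + 1 + 0 + 3 + 0 + 1 + 1 = 18
distinct = 171 − 18 = 153

153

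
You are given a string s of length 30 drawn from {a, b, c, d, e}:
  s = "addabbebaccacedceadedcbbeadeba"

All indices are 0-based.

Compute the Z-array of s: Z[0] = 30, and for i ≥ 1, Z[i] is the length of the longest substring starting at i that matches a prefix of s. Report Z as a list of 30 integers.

Z[0]=30
i=1: i≥r, start 0; Z[1]=0
i=2: i≥r, start 0; Z[2]=0
i=3: i≥r, start 0; Z[3]=1 extend→box=[3,4)
i=4: i≥r, start 0; Z[4]=0
i=5: i≥r, start 0; Z[5]=0
i=6: i≥r, start 0; Z[6]=0
i=7: i≥r, start 0; Z[7]=0
i=8: i≥r, start 0; Z[8]=1 extend→box=[8,9)
i=9: i≥r, start 0; Z[9]=0
i=10: i≥r, start 0; Z[10]=0
i=11: i≥r, start 0; Z[11]=1 extend→box=[11,12)
i=12: i≥r, start 0; Z[12]=0
i=13: i≥r, start 0; Z[13]=0
i=14: i≥r, start 0; Z[14]=0
i=15: i≥r, start 0; Z[15]=0
i=16: i≥r, start 0; Z[16]=0
i=17: i≥r, start 0; Z[17]=2 extend→box=[17,19)
i=18: min(r-i=1, Z[1]=0)=0; Z[18]=0
i=19: i≥r, start 0; Z[19]=0
i=20: i≥r, start 0; Z[20]=0
i=21: i≥r, start 0; Z[21]=0
i=22: i≥r, start 0; Z[22]=0
i=23: i≥r, start 0; Z[23]=0
i=24: i≥r, start 0; Z[24]=0
i=25: i≥r, start 0; Z[25]=2 extend→box=[25,27)
i=26: min(r-i=1, Z[1]=0)=0; Z[26]=0
i=27: i≥r, start 0; Z[27]=0
i=28: i≥r, start 0; Z[28]=0
i=29: i≥r, start 0; Z[29]=1 extend→box=[29,30)

[30, 0, 0, 1, 0, 0, 0, 0, 1, 0, 0, 1, 0, 0, 0, 0, 0, 2, 0, 0, 0, 0, 0, 0, 0, 2, 0, 0, 0, 1]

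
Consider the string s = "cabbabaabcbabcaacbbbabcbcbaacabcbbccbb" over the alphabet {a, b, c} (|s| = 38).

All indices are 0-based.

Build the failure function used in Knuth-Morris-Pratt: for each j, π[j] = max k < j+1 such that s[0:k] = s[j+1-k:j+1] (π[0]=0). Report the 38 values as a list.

[0, 0, 0, 0, 0, 0, 0, 0, 0, 1, 0, 0, 0, 1, 2, 0, 1, 0, 0, 0, 0, 0, 1, 0, 1, 0, 0, 0, 1, 2, 3, 1, 0, 0, 1, 1, 0, 0]

π[0] = 0
j=1 s[j]='a': π[1]=0 (border '')
j=2 s[j]='b': π[2]=0 (border '')
j=3 s[j]='b': π[3]=0 (border '')
j=4 s[j]='a': π[4]=0 (border '')
j=5 s[j]='b': π[5]=0 (border '')
j=6 s[j]='a': π[6]=0 (border '')
j=7 s[j]='a': π[7]=0 (border '')
j=8 s[j]='b': π[8]=0 (border '')
j=9 s[j]='c': π[9]=1 (border 'c')
j=10 s[j]='b': k: 1→0; π[10]=0 (border '')
j=11 s[j]='a': π[11]=0 (border '')
j=12 s[j]='b': π[12]=0 (border '')
j=13 s[j]='c': π[13]=1 (border 'c')
j=14 s[j]='a': π[14]=2 (border 'ca')
j=15 s[j]='a': k: 2→0; π[15]=0 (border '')
j=16 s[j]='c': π[16]=1 (border 'c')
j=17 s[j]='b': k: 1→0; π[17]=0 (border '')
j=18 s[j]='b': π[18]=0 (border '')
j=19 s[j]='b': π[19]=0 (border '')
j=20 s[j]='a': π[20]=0 (border '')
j=21 s[j]='b': π[21]=0 (border '')
j=22 s[j]='c': π[22]=1 (border 'c')
j=23 s[j]='b': k: 1→0; π[23]=0 (border '')
j=24 s[j]='c': π[24]=1 (border 'c')
j=25 s[j]='b': k: 1→0; π[25]=0 (border '')
j=26 s[j]='a': π[26]=0 (border '')
j=27 s[j]='a': π[27]=0 (border '')
j=28 s[j]='c': π[28]=1 (border 'c')
j=29 s[j]='a': π[29]=2 (border 'ca')
j=30 s[j]='b': π[30]=3 (border 'cab')
j=31 s[j]='c': k: 3→0; π[31]=1 (border 'c')
j=32 s[j]='b': k: 1→0; π[32]=0 (border '')
j=33 s[j]='b': π[33]=0 (border '')
j=34 s[j]='c': π[34]=1 (border 'c')
j=35 s[j]='c': k: 1→0; π[35]=1 (border 'c')
j=36 s[j]='b': k: 1→0; π[36]=0 (border '')
j=37 s[j]='b': π[37]=0 (border '')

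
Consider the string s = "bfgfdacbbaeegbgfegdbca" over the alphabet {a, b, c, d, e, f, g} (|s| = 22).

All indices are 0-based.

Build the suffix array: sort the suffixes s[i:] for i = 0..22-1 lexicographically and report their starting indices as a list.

[21, 5, 9, 8, 7, 19, 0, 13, 20, 6, 4, 18, 10, 11, 16, 3, 15, 1, 12, 17, 2, 14]

rank→(start, suffix):
  0 → (21, 'a')
  1 → (5, 'acbbaeegbgfegdbca')
  2 → (9, 'aeegbgfegdbca')
  3 → (8, 'baeegbgfegdbca')
  4 → (7, 'bbaeegbgfegdbca')
  5 → (19, 'bca')
  6 → (0, 'bfgfdacbbaeegbgfegdbca')
  7 → (13, 'bgfegdbca')
  8 → (20, 'ca')
  9 → (6, 'cbbaeegbgfegdbca')
  10 → (4, 'dacbbaeegbgfegdbca')
  11 → (18, 'dbca')
  12 → (10, 'eegbgfegdbca')
  13 → (11, 'egbgfegdbca')
  14 → (16, 'egdbca')
  15 → (3, 'fdacbbaeegbgfegdbca')
  16 → (15, 'fegdbca')
  17 → (1, 'fgfdacbbaeegbgfegdbca')
  18 → (12, 'gbgfegdbca')
  19 → (17, 'gdbca')
  20 → (2, 'gfdacbbaeegbgfegdbca')
  21 → (14, 'gfegdbca')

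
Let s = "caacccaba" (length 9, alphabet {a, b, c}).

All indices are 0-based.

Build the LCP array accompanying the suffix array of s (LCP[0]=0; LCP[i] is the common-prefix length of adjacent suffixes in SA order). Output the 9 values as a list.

rank→(start, suffix):
  0 → (8, 'a')
  1 → (1, 'aacccaba')
  2 → (6, 'aba')
  3 → (2, 'acccaba')
  4 → (7, 'ba')
  5 → (0, 'caacccaba')
  6 → (5, 'caba')
  7 → (4, 'ccaba')
  8 → (3, 'cccaba')

SA = [8, 1, 6, 2, 7, 0, 5, 4, 3]
i: (SA[i-1],SA[i]) lcp shared
  1: (8,1) 1 'a'
  2: (1,6) 1 'a'
  3: (6,2) 1 'a'
  4: (2,7) 0 ''
  5: (7,0) 0 ''
  6: (0,5) 2 'ca'
  7: (5,4) 1 'c'
  8: (4,3) 2 'cc'

[0, 1, 1, 1, 0, 0, 2, 1, 2]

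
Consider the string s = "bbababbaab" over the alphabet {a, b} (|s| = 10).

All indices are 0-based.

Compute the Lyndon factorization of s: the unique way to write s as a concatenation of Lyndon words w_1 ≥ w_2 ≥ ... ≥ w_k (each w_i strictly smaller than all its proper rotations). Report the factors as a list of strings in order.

emit factor 1: 'b' (i=0, period=1)
emit factor 2: 'b' (i=1, period=1)
emit factor 3: 'ababb' (i=2, period=5)
emit factor 4: 'aab' (i=7, period=3)

["b", "b", "ababb", "aab"]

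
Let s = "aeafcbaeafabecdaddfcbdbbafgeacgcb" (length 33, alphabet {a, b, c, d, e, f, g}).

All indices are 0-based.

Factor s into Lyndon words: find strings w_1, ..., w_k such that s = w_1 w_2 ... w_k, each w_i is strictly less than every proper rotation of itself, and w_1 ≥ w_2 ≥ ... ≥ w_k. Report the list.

["aeafcb", "aeaf", "abecdaddfcbdbbafgeacgcb"]

emit factor 1: 'aeafcb' (i=0, period=6)
emit factor 2: 'aeaf' (i=6, period=4)
emit factor 3: 'abecdaddfcbdbbafgeacgcb' (i=10, period=23)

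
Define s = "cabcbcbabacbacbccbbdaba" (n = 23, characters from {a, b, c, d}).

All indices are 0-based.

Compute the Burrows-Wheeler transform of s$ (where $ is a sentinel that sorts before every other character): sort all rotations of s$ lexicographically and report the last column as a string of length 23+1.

rank  rotation                  last
    0  $cabcbcbabacbacbccbbdaba  a
    1  a$cabcbcbabacbacbccbbdab  b
    2  aba$cabcbcbabacbacbccbbd  d
    3  abacbacbccbbdaba$cabcbcb  b
    4  abcbcbabacbacbccbbdaba$c  c
    5  acbacbccbbdaba$cabcbcbab  b
    6  acbccbbdaba$cabcbcbabacb  b
    7  ba$cabcbcbabacbacbccbbda  a
    8  babacbacbccbbdaba$cabcbc  c
    9  bacbacbccbbdaba$cabcbcba  a
   10  bacbccbbdaba$cabcbcbabac  c
   11  bbdaba$cabcbcbabacbacbcc  c
   12  bcbabacbacbccbbdaba$cabc  c
   13  bcbcbabacbacbccbbdaba$ca  a
   14  bccbbdaba$cabcbcbabacbac  c
   15  bdaba$cabcbcbabacbacbccb  b
   16  cabcbcbabacbacbccbbdaba$  $
   17  cbabacbacbccbbdaba$cabcb  b
   18  cbacbccbbdaba$cabcbcbaba  a
   19  cbbdaba$cabcbcbabacbacbc  c
   20  cbcbabacbacbccbbdaba$cab  b
   21  cbccbbdaba$cabcbcbabacba  a
   22  ccbbdaba$cabcbcbabacbacb  b
   23  daba$cabcbcbabacbacbccbb  b

abdbcbbacacccacb$bacbabb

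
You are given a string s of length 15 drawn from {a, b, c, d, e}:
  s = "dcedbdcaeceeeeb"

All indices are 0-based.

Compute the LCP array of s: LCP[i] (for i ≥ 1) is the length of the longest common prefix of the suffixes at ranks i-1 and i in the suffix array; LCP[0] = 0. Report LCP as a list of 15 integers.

[0, 0, 1, 0, 1, 2, 0, 1, 2, 0, 1, 1, 1, 2, 3]

rank | idx | suffix
   0 |   7 | aeceeeeb
   1 |  14 | b
   2 |   4 | bdcaeceeeeb
   3 |   6 | caeceeeeb
   4 |   1 | cedbdcaeceeeeb
   5 |   9 | ceeeeb
   6 |   3 | dbdcaeceeeeb
   7 |   5 | dcaeceeeeb
   8 |   0 | dcedbdcaeceeeeb
   9 |  13 | eb
  10 |   8 | eceeeeb
  11 |   2 | edbdcaeceeeeb
  12 |  12 | eeb
  13 |  11 | eeeb
  14 |  10 | eeeeb

SA = [7, 14, 4, 6, 1, 9, 3, 5, 0, 13, 8, 2, 12, 11, 10]
[i] adj suffixes → lcp
  [1] 7/14 → 0 ('')
  [2] 14/4 → 1 ('b')
  [3] 4/6 → 0 ('')
  [4] 6/1 → 1 ('c')
  [5] 1/9 → 2 ('ce')
  [6] 9/3 → 0 ('')
  [7] 3/5 → 1 ('d')
  [8] 5/0 → 2 ('dc')
  [9] 0/13 → 0 ('')
  [10] 13/8 → 1 ('e')
  [11] 8/2 → 1 ('e')
  [12] 2/12 → 1 ('e')
  [13] 12/11 → 2 ('ee')
  [14] 11/10 → 3 ('eee')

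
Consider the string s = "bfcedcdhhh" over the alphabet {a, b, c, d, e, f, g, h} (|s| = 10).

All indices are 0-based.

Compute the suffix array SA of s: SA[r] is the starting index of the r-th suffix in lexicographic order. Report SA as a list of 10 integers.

rank | idx | suffix
   0 |   0 | bfcedcdhhh
   1 |   5 | cdhhh
   2 |   2 | cedcdhhh
   3 |   4 | dcdhhh
   4 |   6 | dhhh
   5 |   3 | edcdhhh
   6 |   1 | fcedcdhhh
   7 |   9 | h
   8 |   8 | hh
   9 |   7 | hhh

[0, 5, 2, 4, 6, 3, 1, 9, 8, 7]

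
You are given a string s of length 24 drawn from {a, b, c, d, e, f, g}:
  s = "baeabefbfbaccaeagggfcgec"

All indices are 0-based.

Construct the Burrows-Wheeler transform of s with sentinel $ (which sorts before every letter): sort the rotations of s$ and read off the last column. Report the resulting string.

cebbcef$afecafaagbbegcgga

rank  rotation                   last
    0  $baeabefbfbaccaeagggfcgec  c
    1  abefbfbaccaeagggfcgec$bae  e
    2  accaeagggfcgec$baeabefbfb  b
    3  aeabefbfbaccaeagggfcgec$b  b
    4  aeagggfcgec$baeabefbfbacc  c
    5  agggfcgec$baeabefbfbaccae  e
    6  baccaeagggfcgec$baeabefbf  f
    7  baeabefbfbaccaeagggfcgec$  $
    8  befbfbaccaeagggfcgec$baea  a
    9  bfbaccaeagggfcgec$baeabef  f
   10  c$baeabefbfbaccaeagggfcge  e
   11  caeagggfcgec$baeabefbfbac  c
   12  ccaeagggfcgec$baeabefbfba  a
   13  cgec$baeabefbfbaccaeagggf  f
   14  eabefbfbaccaeagggfcgec$ba  a
   15  eagggfcgec$baeabefbfbacca  a
   16  ec$baeabefbfbaccaeagggfcg  g
   17  efbfbaccaeagggfcgec$baeab  b
   18  fbaccaeagggfcgec$baeabefb  b
   19  fbfbaccaeagggfcgec$baeabe  e
   20  fcgec$baeabefbfbaccaeaggg  g
   21  gec$baeabefbfbaccaeagggfc  c
   22  gfcgec$baeabefbfbaccaeagg  g
   23  ggfcgec$baeabefbfbaccaeag  g
   24  gggfcgec$baeabefbfbaccaea  a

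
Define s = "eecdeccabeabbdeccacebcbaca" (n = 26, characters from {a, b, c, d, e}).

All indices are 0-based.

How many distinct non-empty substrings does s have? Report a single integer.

316

rank→(start, suffix):
  0 → (25, 'a')
  1 → (10, 'abbdeccacebcbaca')
  2 → (7, 'abeabbdeccacebcbaca')
  3 → (23, 'aca')
  4 → (17, 'acebcbaca')
  5 → (22, 'baca')
  6 → (11, 'bbdeccacebcbaca')
  7 → (20, 'bcbaca')
  8 → (12, 'bdeccacebcbaca')
  9 → (8, 'beabbdeccacebcbaca')
  10 → (24, 'ca')
  11 → (6, 'cabeabbdeccacebcbaca')
  12 → (16, 'cacebcbaca')
  13 → (21, 'cbaca')
  14 → (5, 'ccabeabbdeccacebcbaca')
  15 → (15, 'ccacebcbaca')
  16 → (2, 'cdeccabeabbdeccacebcbaca')
  17 → (18, 'cebcbaca')
  18 → (3, 'deccabeabbdeccacebcbaca')
  19 → (13, 'deccacebcbaca')
  20 → (9, 'eabbdeccacebcbaca')
  21 → (19, 'ebcbaca')
  22 → (4, 'eccabeabbdeccacebcbaca')
  23 → (14, 'eccacebcbaca')
  24 → (1, 'ecdeccabeabbdeccacebcbaca')
  25 → (0, 'eecdeccabeabbdeccacebcbaca')

SA = [25, 10, 7, 23, 17, 22, 11, 20, 12, 8, 24, 6, 16, 21, 5, 15, 2, 18, 3, 13, 9, 19, 4, 14, 1, 0]
[i] adj suffixes → lcp
  [1] 25/10 → 1 ('a')
  [2] 10/7 → 2 ('ab')
  [3] 7/23 → 1 ('a')
  [4] 23/17 → 2 ('ac')
  [5] 17/22 → 0 ('')
  [6] 22/11 → 1 ('b')
  [7] 11/20 → 1 ('b')
  [8] 20/12 → 1 ('b')
  [9] 12/8 → 1 ('b')
  [10] 8/24 → 0 ('')
  [11] 24/6 → 2 ('ca')
  [12] 6/16 → 2 ('ca')
  [13] 16/21 → 1 ('c')
  [14] 21/5 → 1 ('c')
  [15] 5/15 → 3 ('cca')
  [16] 15/2 → 1 ('c')
  [17] 2/18 → 1 ('c')
  [18] 18/3 → 0 ('')
  [19] 3/13 → 5 ('decca')
  [20] 13/9 → 0 ('')
  [21] 9/19 → 1 ('e')
  [22] 19/4 → 1 ('e')
  [23] 4/14 → 4 ('ecca')
  [24] 14/1 → 2 ('ec')
  [25] 1/0 → 1 ('e')

n(n+1)/2 = 26·27/2 = 351
Σ LCP = 0 + 1 + 2 + 1 + 2 + 0 + 1 + 1 + 1 + 1 + 0 + 2 + 2 + 1 + 1 + 3 + 1 + 1 + 0 + 5 + 0 + 1 + 1 + 4 + 2 + 1 = 35
distinct = 351 − 35 = 316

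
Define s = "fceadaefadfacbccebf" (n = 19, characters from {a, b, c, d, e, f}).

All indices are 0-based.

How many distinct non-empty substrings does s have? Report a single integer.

174

rank | idx | suffix
   0 |  11 | acbccebf
   1 |   3 | adaefadfacbccebf
   2 |   8 | adfacbccebf
   3 |   5 | aefadfacbccebf
   4 |  13 | bccebf
   5 |  17 | bf
   6 |  12 | cbccebf
   7 |  14 | ccebf
   8 |   1 | ceadaefadfacbccebf
   9 |  15 | cebf
  10 |   4 | daefadfacbccebf
  11 |   9 | dfacbccebf
  12 |   2 | eadaefadfacbccebf
  13 |  16 | ebf
  14 |   6 | efadfacbccebf
  15 |  18 | f
  16 |  10 | facbccebf
  17 |   7 | fadfacbccebf
  18 |   0 | fceadaefadfacbccebf

SA = [11, 3, 8, 5, 13, 17, 12, 14, 1, 15, 4, 9, 2, 16, 6, 18, 10, 7, 0]
[i] adj suffixes → lcp
  [1] 11/3 → 1 ('a')
  [2] 3/8 → 2 ('ad')
  [3] 8/5 → 1 ('a')
  [4] 5/13 → 0 ('')
  [5] 13/17 → 1 ('b')
  [6] 17/12 → 0 ('')
  [7] 12/14 → 1 ('c')
  [8] 14/1 → 1 ('c')
  [9] 1/15 → 2 ('ce')
  [10] 15/4 → 0 ('')
  [11] 4/9 → 1 ('d')
  [12] 9/2 → 0 ('')
  [13] 2/16 → 1 ('e')
  [14] 16/6 → 1 ('e')
  [15] 6/18 → 0 ('')
  [16] 18/10 → 1 ('f')
  [17] 10/7 → 2 ('fa')
  [18] 7/0 → 1 ('f')

n(n+1)/2 = 19·20/2 = 190
Σ LCP = 0 + 1 + 2 + 1 + 0 + 1 + 0 + 1 + 1 + 2 + 0 + 1 + 0 + 1 + 1 + 0 + 1 + 2 + 1 = 16
distinct = 190 − 16 = 174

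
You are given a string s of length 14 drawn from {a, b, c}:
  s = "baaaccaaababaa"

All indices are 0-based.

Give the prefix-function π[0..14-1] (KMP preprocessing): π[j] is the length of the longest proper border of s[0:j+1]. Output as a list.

[0, 0, 0, 0, 0, 0, 0, 0, 0, 1, 2, 1, 2, 3]

π[0] = 0
j=1 s[j]='a': π[1]=0 (border '')
j=2 s[j]='a': π[2]=0 (border '')
j=3 s[j]='a': π[3]=0 (border '')
j=4 s[j]='c': π[4]=0 (border '')
j=5 s[j]='c': π[5]=0 (border '')
j=6 s[j]='a': π[6]=0 (border '')
j=7 s[j]='a': π[7]=0 (border '')
j=8 s[j]='a': π[8]=0 (border '')
j=9 s[j]='b': π[9]=1 (border 'b')
j=10 s[j]='a': π[10]=2 (border 'ba')
j=11 s[j]='b': k: 2→0; π[11]=1 (border 'b')
j=12 s[j]='a': π[12]=2 (border 'ba')
j=13 s[j]='a': π[13]=3 (border 'baa')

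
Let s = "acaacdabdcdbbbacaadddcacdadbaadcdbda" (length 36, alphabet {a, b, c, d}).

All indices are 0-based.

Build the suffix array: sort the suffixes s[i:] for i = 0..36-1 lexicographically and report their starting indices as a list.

[35, 2, 28, 16, 6, 0, 14, 3, 22, 25, 29, 17, 27, 13, 12, 11, 33, 7, 1, 15, 21, 4, 23, 9, 31, 34, 5, 24, 26, 10, 32, 20, 8, 30, 19, 18]

rank→(start, suffix):
  0 → (35, 'a')
  1 → (2, 'aacdabdcdbbbacaadddcacdadbaadcdbda')
  2 → (28, 'aadcdbda')
  3 → (16, 'aadddcacdadbaadcdbda')
  4 → (6, 'abdcdbbbacaadddcacdadbaadcdbda')
  5 → (0, 'acaacdabdcdbbbacaadddcacdadbaadcdbda')
  6 → (14, 'acaadddcacdadbaadcdbda')
  7 → (3, 'acdabdcdbbbacaadddcacdadbaadcdbda')
  8 → (22, 'acdadbaadcdbda')
  9 → (25, 'adbaadcdbda')
  10 → (29, 'adcdbda')
  11 → (17, 'adddcacdadbaadcdbda')
  12 → (27, 'baadcdbda')
  13 → (13, 'bacaadddcacdadbaadcdbda')
  14 → (12, 'bbacaadddcacdadbaadcdbda')
  15 → (11, 'bbbacaadddcacdadbaadcdbda')
  16 → (33, 'bda')
  17 → (7, 'bdcdbbbacaadddcacdadbaadcdbda')
  18 → (1, 'caacdabdcdbbbacaadddcacdadbaadcdbda')
  19 → (15, 'caadddcacdadbaadcdbda')
  20 → (21, 'cacdadbaadcdbda')
  21 → (4, 'cdabdcdbbbacaadddcacdadbaadcdbda')
  22 → (23, 'cdadbaadcdbda')
  23 → (9, 'cdbbbacaadddcacdadbaadcdbda')
  24 → (31, 'cdbda')
  25 → (34, 'da')
  26 → (5, 'dabdcdbbbacaadddcacdadbaadcdbda')
  27 → (24, 'dadbaadcdbda')
  28 → (26, 'dbaadcdbda')
  29 → (10, 'dbbbacaadddcacdadbaadcdbda')
  30 → (32, 'dbda')
  31 → (20, 'dcacdadbaadcdbda')
  32 → (8, 'dcdbbbacaadddcacdadbaadcdbda')
  33 → (30, 'dcdbda')
  34 → (19, 'ddcacdadbaadcdbda')
  35 → (18, 'dddcacdadbaadcdbda')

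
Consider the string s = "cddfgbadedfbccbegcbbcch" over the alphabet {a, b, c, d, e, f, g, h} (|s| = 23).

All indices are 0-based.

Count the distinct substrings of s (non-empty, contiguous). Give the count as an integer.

rank→(start, suffix):
  0 → (6, 'adedfbccbegcbbcch')
  1 → (5, 'badedfbccbegcbbcch')
  2 → (18, 'bbcch')
  3 → (11, 'bccbegcbbcch')
  4 → (19, 'bcch')
  5 → (14, 'begcbbcch')
  6 → (17, 'cbbcch')
  7 → (13, 'cbegcbbcch')
  8 → (12, 'ccbegcbbcch')
  9 → (20, 'cch')
  10 → (0, 'cddfgbadedfbccbegcbbcch')
  11 → (21, 'ch')
  12 → (1, 'ddfgbadedfbccbegcbbcch')
  13 → (7, 'dedfbccbegcbbcch')
  14 → (9, 'dfbccbegcbbcch')
  15 → (2, 'dfgbadedfbccbegcbbcch')
  16 → (8, 'edfbccbegcbbcch')
  17 → (15, 'egcbbcch')
  18 → (10, 'fbccbegcbbcch')
  19 → (3, 'fgbadedfbccbegcbbcch')
  20 → (4, 'gbadedfbccbegcbbcch')
  21 → (16, 'gcbbcch')
  22 → (22, 'h')

SA = [6, 5, 18, 11, 19, 14, 17, 13, 12, 20, 0, 21, 1, 7, 9, 2, 8, 15, 10, 3, 4, 16, 22]
[i] adj suffixes → lcp
  [1] 6/5 → 0 ('')
  [2] 5/18 → 1 ('b')
  [3] 18/11 → 1 ('b')
  [4] 11/19 → 3 ('bcc')
  [5] 19/14 → 1 ('b')
  [6] 14/17 → 0 ('')
  [7] 17/13 → 2 ('cb')
  [8] 13/12 → 1 ('c')
  [9] 12/20 → 2 ('cc')
  [10] 20/0 → 1 ('c')
  [11] 0/21 → 1 ('c')
  [12] 21/1 → 0 ('')
  [13] 1/7 → 1 ('d')
  [14] 7/9 → 1 ('d')
  [15] 9/2 → 2 ('df')
  [16] 2/8 → 0 ('')
  [17] 8/15 → 1 ('e')
  [18] 15/10 → 0 ('')
  [19] 10/3 → 1 ('f')
  [20] 3/4 → 0 ('')
  [21] 4/16 → 1 ('g')
  [22] 16/22 → 0 ('')

n(n+1)/2 = 23·24/2 = 276
Σ LCP = 0 + 0 + 1 + 1 + 3 + 1 + 0 + 2 + 1 + 2 + 1 + 1 + 0 + 1 + 1 + 2 + 0 + 1 + 0 + 1 + 0 + 1 + 0 = 20
distinct = 276 − 20 = 256

256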